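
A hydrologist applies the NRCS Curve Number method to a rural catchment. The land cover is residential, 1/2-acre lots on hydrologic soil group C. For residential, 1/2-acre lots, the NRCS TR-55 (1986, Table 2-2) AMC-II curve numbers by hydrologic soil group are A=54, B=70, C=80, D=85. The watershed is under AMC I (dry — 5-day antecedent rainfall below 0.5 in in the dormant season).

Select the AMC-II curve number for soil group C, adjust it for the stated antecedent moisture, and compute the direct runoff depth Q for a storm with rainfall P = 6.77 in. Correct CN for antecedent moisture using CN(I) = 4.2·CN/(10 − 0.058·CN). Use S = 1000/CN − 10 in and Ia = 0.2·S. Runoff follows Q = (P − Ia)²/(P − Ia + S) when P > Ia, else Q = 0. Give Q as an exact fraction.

NRCS table: residential, 1/2-acre lots, soil group C → CN(II) = 80
Adjust CN=80 to AMC I: 4.2·80/(10 − 0.058·80) → 336 ÷ (134/25) = 4200/67 ≈ 62.687
Retention S: 1000/CN − 10 with CN=62.687 → S = 125/21 ≈ 5.952 in
Initial abstraction Ia = S/5 = (125/21)/5 = 25/21 ≈ 1.190 in
Since P=6.770 > Ia=1.190: effective rainfall P−Ia = 11717/2100 in
Q = (11717/2100)²/((11717/2100) + 125/21) = (137288089/4410000)/(24217/2100) = 137288089/50855700 in ≈ 2.700 in

Q = 137288089/50855700 in ≈ 2.700 in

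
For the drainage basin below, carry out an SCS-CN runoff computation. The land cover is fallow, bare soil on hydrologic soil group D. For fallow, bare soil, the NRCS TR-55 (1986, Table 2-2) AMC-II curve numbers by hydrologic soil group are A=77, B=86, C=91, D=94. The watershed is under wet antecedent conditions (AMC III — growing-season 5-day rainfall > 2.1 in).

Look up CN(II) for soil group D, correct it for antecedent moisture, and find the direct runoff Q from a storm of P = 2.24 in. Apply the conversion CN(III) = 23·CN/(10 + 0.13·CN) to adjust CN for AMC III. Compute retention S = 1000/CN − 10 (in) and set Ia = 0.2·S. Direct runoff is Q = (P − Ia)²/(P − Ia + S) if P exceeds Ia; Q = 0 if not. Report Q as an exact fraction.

NRCS table: fallow, bare soil, soil group D → CN(II) = 94
Adjust CN=94 to AMC III: 23·94/(10 + 0.13·94) → 2162 ÷ (1111/50) = 108100/1111 ≈ 97.300
Max retention: S = 1000/(108100/1111) − 10 = 300/1081 in (≈ 0.278 in)
Ia = 0.2·(300/1081) = 60/1081 in ≈ 0.056 in
P − Ia = 2.240 − 0.056 = 59036/27025 ≈ 2.184 in (> 0, runoff occurs)
Q = (59036/27025)²/((59036/27025) + 300/1081) = (3485249296/730350625)/(66536/27025) = 435656162/224766925 in ≈ 1.938 in

Q = 435656162/224766925 in ≈ 1.938 in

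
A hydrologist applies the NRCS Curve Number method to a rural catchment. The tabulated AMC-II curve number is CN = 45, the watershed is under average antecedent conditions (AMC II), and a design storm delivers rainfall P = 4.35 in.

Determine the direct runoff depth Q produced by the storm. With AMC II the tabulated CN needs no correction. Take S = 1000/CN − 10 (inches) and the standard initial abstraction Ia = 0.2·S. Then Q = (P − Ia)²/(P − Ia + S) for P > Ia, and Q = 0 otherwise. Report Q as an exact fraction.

AMC II — tabulated CN = 45 applies directly.
S = 1000/45 − 10 = 110/9 in ≈ 12.222 in
Ia = 0.2·(110/9) = 22/9 in ≈ 2.444 in
P − Ia = 4.350 − 2.444 = 343/180 ≈ 1.906 in (> 0, runoff occurs)
Runoff Q = (P−Ia)²/(P−Ia+S) = (1.906)²/(1.906+12.222) = 117649/457740 ≈ 0.257 in

Q = 117649/457740 in ≈ 0.257 in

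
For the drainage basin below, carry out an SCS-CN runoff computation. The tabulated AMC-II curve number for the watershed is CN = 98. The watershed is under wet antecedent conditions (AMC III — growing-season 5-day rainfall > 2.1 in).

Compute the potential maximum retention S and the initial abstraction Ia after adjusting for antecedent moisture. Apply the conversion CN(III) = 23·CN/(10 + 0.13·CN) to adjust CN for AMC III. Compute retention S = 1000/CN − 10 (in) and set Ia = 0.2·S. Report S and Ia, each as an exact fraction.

S = 100/1127 in ≈ 0.089 in; Ia = 20/1127 in ≈ 0.018 in

Adjust CN=98 to AMC III: 23·98/(10 + 0.13·98) → 2254 ÷ (1137/50) = 112700/1137 ≈ 99.120
Retention S: 1000/CN − 10 with CN=99.120 → S = 100/1127 ≈ 0.089 in
Ia = 0.2S: 0.2·0.089 = 0.018 in (exactly 20/1127)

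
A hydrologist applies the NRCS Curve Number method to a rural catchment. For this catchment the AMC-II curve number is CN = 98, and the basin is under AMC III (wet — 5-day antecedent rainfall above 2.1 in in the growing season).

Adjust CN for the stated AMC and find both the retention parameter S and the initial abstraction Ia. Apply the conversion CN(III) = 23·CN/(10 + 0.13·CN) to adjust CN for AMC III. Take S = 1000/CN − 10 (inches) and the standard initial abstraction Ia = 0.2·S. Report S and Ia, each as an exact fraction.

S = 100/1127 in ≈ 0.089 in; Ia = 20/1127 in ≈ 0.018 in

CN(III) from CN(II)=98: (23·98)/(10 + 0.13·98) = 112700/1137 ≈ 99.120
S = 1000/(112700/1137) − 10 = 100/1127 in ≈ 0.089 in
Ia = 0.2·(100/1127) = 20/1127 in ≈ 0.018 in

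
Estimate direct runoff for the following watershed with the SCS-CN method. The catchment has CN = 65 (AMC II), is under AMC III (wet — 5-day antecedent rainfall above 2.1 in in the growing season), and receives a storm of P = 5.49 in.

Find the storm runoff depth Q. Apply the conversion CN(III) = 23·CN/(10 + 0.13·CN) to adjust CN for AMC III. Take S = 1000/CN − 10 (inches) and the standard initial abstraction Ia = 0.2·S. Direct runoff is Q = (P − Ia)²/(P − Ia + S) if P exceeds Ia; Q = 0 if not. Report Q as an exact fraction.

Q = 22545322801/6582514900 in ≈ 3.425 in

CN(III) from CN(II)=65: (23·65)/(10 + 0.13·65) = 29900/369 ≈ 81.030
Retention S: 1000/CN − 10 with CN=81.030 → S = 700/299 ≈ 2.341 in
Initial abstraction Ia = S/5 = (700/299)/5 = 140/299 ≈ 0.468 in
P − Ia = 5.490 − 0.468 = 150151/29900 ≈ 5.022 in (> 0, runoff occurs)
Q = (150151/29900)²/((150151/29900) + 700/299) = (22545322801/894010000)/(220151/29900) = 22545322801/6582514900 in ≈ 3.425 in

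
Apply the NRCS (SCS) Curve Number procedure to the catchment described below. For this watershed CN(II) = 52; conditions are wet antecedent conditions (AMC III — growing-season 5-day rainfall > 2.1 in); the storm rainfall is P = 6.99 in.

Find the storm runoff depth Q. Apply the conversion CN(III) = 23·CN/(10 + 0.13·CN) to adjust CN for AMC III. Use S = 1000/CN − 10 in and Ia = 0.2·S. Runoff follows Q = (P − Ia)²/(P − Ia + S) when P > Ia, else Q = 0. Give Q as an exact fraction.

Q = 3802818889/1013281100 in ≈ 3.753 in

Wet (AMC III): CN(III) = 23·52/(10 + 0.13·52) = 1196/(419/25) = 29900/419 ≈ 71.360
S = 1000/(29900/419) − 10 = 1200/299 in ≈ 4.013 in
Ia = 0.2·(1200/299) = 240/299 in ≈ 0.803 in
P − Ia = 6.990 − 0.803 = 185001/29900 ≈ 6.187 in (> 0, runoff occurs)
Q = (185001/29900)²/((185001/29900) + 1200/299) = (34225370001/894010000)/(305001/29900) = 3802818889/1013281100 in ≈ 3.753 in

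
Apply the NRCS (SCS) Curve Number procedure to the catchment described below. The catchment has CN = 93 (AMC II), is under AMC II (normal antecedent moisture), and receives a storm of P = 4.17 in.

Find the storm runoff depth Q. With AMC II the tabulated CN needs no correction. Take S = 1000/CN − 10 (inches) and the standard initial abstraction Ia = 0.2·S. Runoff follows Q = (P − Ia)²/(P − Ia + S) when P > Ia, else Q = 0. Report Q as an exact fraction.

CN(II) = 93; AMC II needs no correction.
Retention S: 1000/CN − 10 with CN=93.000 → S = 70/93 ≈ 0.753 in
Ia = 0.2·(70/93) = 14/93 in ≈ 0.151 in
Since P=4.170 > Ia=0.151: effective rainfall P−Ia = 37381/9300 in
Q: (37381/9300)² ÷ (44381/9300) = 1397339161/412743300 in (≈ 3.385 in)

Q = 1397339161/412743300 in ≈ 3.385 in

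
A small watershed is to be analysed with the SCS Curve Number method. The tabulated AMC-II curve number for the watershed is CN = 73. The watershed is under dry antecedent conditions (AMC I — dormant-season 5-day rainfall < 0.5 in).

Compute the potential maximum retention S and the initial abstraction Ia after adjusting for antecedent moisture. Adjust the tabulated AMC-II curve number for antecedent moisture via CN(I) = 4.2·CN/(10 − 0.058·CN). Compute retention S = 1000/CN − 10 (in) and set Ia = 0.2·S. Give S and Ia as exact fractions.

S = 4500/511 in ≈ 8.806 in; Ia = 900/511 in ≈ 1.761 in

Dry (AMC I): CN(I) = 4.2·73/(10 − 0.058·73) = (1533/5)/(2883/500) = 51100/961 ≈ 53.174
Max retention: S = 1000/(51100/961) − 10 = 4500/511 in (≈ 8.806 in)
Initial abstraction Ia = S/5 = (4500/511)/5 = 900/511 ≈ 1.761 in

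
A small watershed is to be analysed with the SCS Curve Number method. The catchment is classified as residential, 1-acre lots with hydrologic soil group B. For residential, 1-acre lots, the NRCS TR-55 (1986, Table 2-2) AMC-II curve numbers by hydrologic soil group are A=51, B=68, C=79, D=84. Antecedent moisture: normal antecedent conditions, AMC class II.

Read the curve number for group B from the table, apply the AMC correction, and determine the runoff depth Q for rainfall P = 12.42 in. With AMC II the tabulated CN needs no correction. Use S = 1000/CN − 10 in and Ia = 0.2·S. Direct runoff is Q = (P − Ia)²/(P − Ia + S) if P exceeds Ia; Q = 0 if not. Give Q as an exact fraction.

Q = 95199049/11693450 in ≈ 8.141 in

NRCS table: residential, 1-acre lots, soil group B → CN(II) = 68
Average conditions: CN = 68 (no AMC adjustment).
Max retention: S = 1000/68 − 10 = 80/17 in (≈ 4.706 in)
Ia = 0.2·(80/17) = 16/17 in ≈ 0.941 in
Since P=12.420 > Ia=0.941: effective rainfall P−Ia = 9757/850 in
Q = (9757/850)²/((9757/850) + 80/17) = (95199049/722500)/(13757/850) = 95199049/11693450 in ≈ 8.141 in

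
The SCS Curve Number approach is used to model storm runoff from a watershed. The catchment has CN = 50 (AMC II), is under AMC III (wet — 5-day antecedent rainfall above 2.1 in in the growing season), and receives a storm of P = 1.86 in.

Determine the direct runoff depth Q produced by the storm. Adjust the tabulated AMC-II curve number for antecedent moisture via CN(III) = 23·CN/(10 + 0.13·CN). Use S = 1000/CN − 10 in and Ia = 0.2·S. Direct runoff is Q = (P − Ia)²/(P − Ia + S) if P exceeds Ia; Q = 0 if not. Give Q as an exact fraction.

CN(III) from CN(II)=50: (23·50)/(10 + 0.13·50) = 2300/33 ≈ 69.697
S = 1000/(2300/33) − 10 = 100/23 in ≈ 4.348 in
Initial abstraction Ia = S/5 = (100/23)/5 = 20/23 ≈ 0.870 in
P − Ia = 1.860 − 0.870 = 1139/1150 ≈ 0.990 in (> 0, runoff occurs)
Q = (1139/1150)²/((1139/1150) + 100/23) = (1297321/1322500)/(6139/1150) = 1297321/7059850 in ≈ 0.184 in

Q = 1297321/7059850 in ≈ 0.184 in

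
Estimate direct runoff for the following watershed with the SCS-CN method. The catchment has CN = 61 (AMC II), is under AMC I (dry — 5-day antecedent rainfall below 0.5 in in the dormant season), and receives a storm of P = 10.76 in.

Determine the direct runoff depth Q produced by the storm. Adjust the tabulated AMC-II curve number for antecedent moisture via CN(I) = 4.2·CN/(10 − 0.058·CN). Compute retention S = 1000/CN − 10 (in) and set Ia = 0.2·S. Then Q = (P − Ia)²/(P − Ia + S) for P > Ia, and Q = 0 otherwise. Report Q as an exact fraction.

Q = 6783663769/2613912525 in ≈ 2.595 in

Adjust CN=61 to AMC I: 4.2·61/(10 − 0.058·61) → (1281/5) ÷ (3231/500) = 42700/1077 ≈ 39.647
Retention S: 1000/CN − 10 with CN=39.647 → S = 6500/427 ≈ 15.222 in
Ia = 0.2S: 0.2·15.222 = 3.044 in (exactly 1300/427)
Since P=10.760 > Ia=3.044: effective rainfall P−Ia = 82363/10675 in
Q: (82363/10675)² ÷ (244863/10675) = 6783663769/2613912525 in (≈ 2.595 in)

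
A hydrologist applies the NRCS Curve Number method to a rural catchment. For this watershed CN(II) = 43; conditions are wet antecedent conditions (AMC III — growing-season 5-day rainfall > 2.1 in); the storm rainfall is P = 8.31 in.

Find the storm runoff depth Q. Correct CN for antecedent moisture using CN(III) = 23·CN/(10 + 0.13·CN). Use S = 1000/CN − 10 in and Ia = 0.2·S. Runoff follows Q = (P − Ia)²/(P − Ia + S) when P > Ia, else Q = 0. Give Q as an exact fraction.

CN(III) from CN(II)=43: (23·43)/(10 + 0.13·43) = 98900/1559 ≈ 63.438
S = 1000/(98900/1559) − 10 = 5700/989 in ≈ 5.763 in
Initial abstraction Ia = S/5 = (5700/989)/5 = 1140/989 ≈ 1.153 in
Excess rainfall: 8.310 − 1.153 = 7.157 in; P > Ia so Q > 0
Q = (707859/98900)²/((707859/98900) + 5700/989) = (501064363881/9781210000)/(1277859/98900) = 167021454627/42126751700 in ≈ 3.965 in

Q = 167021454627/42126751700 in ≈ 3.965 in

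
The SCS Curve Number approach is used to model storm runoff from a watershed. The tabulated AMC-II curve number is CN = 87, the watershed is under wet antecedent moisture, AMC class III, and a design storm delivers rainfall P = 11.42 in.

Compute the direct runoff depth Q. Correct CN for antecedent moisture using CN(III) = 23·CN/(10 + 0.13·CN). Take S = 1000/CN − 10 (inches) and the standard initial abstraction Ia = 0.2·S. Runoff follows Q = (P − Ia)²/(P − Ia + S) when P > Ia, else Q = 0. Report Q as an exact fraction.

Q = 1275930644041/119516828550 in ≈ 10.676 in

Wet (AMC III): CN(III) = 23·87/(10 + 0.13·87) = 2001/(2131/100) = 200100/2131 ≈ 93.900
S = 1000/(200100/2131) − 10 = 1300/2001 in ≈ 0.650 in
Ia = 0.2S: 0.2·0.650 = 0.130 in (exactly 260/2001)
P − Ia = 11.420 − 0.130 = 1129571/100050 ≈ 11.290 in (> 0, runoff occurs)
Runoff Q = (P−Ia)²/(P−Ia+S) = (11.290)²/(11.290+0.650) = 1275930644041/119516828550 ≈ 10.676 in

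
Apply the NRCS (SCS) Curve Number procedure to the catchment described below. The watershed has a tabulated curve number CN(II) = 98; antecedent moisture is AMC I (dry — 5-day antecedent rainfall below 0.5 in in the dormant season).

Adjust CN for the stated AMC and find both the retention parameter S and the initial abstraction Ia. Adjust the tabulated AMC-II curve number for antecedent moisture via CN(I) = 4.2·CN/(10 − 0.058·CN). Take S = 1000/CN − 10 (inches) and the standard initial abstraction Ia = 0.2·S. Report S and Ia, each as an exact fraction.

S = 500/1029 in ≈ 0.486 in; Ia = 100/1029 in ≈ 0.097 in

CN(I) from CN(II)=98: (4.2·98)/(10 − 0.058·98) = 102900/1079 ≈ 95.366
Max retention: S = 1000/(102900/1079) − 10 = 500/1029 in (≈ 0.486 in)
Ia = 0.2S: 0.2·0.486 = 0.097 in (exactly 100/1029)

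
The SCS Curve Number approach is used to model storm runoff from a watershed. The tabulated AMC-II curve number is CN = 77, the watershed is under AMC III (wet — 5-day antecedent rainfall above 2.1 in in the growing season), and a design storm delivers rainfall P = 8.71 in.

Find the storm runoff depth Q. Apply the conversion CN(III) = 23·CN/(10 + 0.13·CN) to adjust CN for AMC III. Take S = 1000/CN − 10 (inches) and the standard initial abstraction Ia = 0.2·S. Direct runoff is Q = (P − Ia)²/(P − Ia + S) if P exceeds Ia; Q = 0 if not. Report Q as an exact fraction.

CN(III) from CN(II)=77: (23·77)/(10 + 0.13·77) = 7700/87 ≈ 88.506
Retention S: 1000/CN − 10 with CN=88.506 → S = 100/77 ≈ 1.299 in
Ia = 0.2S: 0.2·1.299 = 0.260 in (exactly 20/77)
Since P=8.710 > Ia=0.260: effective rainfall P−Ia = 65067/7700 in
Runoff Q = (P−Ia)²/(P−Ia+S) = (8.450)²/(8.450+1.299) = 4233714489/578015900 ≈ 7.325 in

Q = 4233714489/578015900 in ≈ 7.325 in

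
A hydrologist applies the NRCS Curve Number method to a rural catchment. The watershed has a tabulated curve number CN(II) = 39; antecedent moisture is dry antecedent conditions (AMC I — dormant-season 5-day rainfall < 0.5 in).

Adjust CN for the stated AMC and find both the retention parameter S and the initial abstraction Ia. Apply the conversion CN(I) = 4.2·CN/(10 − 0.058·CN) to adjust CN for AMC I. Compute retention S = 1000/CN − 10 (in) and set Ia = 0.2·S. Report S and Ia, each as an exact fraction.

Adjust CN=39 to AMC I: 4.2·39/(10 − 0.058·39) → (819/5) ÷ (3869/500) = 81900/3869 ≈ 21.168
Retention S: 1000/CN − 10 with CN=21.168 → S = 30500/819 ≈ 37.241 in
Initial abstraction Ia = S/5 = (30500/819)/5 = 6100/819 ≈ 7.448 in

S = 30500/819 in ≈ 37.241 in; Ia = 6100/819 in ≈ 7.448 in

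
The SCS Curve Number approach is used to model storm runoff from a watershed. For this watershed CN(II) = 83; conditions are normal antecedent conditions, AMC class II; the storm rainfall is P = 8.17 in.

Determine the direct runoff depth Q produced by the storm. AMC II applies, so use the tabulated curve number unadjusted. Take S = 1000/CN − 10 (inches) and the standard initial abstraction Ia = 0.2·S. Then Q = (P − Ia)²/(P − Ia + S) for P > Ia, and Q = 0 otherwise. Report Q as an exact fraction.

Q = 4148776921/675711300 in ≈ 6.140 in

CN(II) = 83; AMC II needs no correction.
Max retention: S = 1000/83 − 10 = 170/83 in (≈ 2.048 in)
Ia = 0.2·(170/83) = 34/83 in ≈ 0.410 in
P − Ia = 8.170 − 0.410 = 64411/8300 ≈ 7.760 in (> 0, runoff occurs)
Runoff Q = (P−Ia)²/(P−Ia+S) = (7.760)²/(7.760+2.048) = 4148776921/675711300 ≈ 6.140 in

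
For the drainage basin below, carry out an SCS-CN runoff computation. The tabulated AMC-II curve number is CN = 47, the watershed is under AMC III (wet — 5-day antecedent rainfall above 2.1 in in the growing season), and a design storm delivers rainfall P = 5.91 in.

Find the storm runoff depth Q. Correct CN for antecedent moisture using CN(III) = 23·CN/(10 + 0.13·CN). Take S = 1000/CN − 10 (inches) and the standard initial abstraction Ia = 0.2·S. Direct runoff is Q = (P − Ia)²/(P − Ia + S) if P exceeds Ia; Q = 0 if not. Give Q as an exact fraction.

Wet (AMC III): CN(III) = 23·47/(10 + 0.13·47) = 1081/(1611/100) = 108100/1611 ≈ 67.101
Max retention: S = 1000/(108100/1611) − 10 = 5300/1081 in (≈ 4.903 in)
Ia = 0.2·(5300/1081) = 1060/1081 in ≈ 0.981 in
Excess rainfall: 5.910 − 0.981 = 4.929 in; P > Ia so Q > 0
Q = (532871/108100)²/((532871/108100) + 5300/1081) = (283951502641/11685610000)/(1062871/108100) = 283951502641/114896355100 in ≈ 2.471 in

Q = 283951502641/114896355100 in ≈ 2.471 in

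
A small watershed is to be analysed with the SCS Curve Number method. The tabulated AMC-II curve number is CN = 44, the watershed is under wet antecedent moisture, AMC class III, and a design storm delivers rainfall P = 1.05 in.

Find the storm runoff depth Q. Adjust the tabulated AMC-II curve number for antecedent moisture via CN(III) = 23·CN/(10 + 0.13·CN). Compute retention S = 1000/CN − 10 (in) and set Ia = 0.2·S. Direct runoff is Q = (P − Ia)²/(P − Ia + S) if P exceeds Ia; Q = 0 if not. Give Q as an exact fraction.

Adjust CN=44 to AMC III: 23·44/(10 + 0.13·44) → 1012 ÷ (393/25) = 25300/393 ≈ 64.377
S = 1000/(25300/393) − 10 = 1400/253 in ≈ 5.534 in
Initial abstraction Ia = S/5 = (1400/253)/5 = 280/253 ≈ 1.107 in
P = 1.050 ≤ Ia = 1.107 in: entire storm abstracted, Q = 0.

Q = 0 in ≈ 0.000 in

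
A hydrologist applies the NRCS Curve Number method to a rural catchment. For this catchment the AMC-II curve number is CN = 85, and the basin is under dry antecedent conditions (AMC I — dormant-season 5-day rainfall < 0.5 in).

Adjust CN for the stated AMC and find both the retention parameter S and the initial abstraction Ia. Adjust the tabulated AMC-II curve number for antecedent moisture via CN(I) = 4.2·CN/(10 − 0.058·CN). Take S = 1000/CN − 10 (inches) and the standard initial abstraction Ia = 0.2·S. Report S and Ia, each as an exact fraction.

Dry (AMC I): CN(I) = 4.2·85/(10 − 0.058·85) = 357/(507/100) = 11900/169 ≈ 70.414
S = 1000/(11900/169) − 10 = 500/119 in ≈ 4.202 in
Initial abstraction Ia = S/5 = (500/119)/5 = 100/119 ≈ 0.840 in

S = 500/119 in ≈ 4.202 in; Ia = 100/119 in ≈ 0.840 in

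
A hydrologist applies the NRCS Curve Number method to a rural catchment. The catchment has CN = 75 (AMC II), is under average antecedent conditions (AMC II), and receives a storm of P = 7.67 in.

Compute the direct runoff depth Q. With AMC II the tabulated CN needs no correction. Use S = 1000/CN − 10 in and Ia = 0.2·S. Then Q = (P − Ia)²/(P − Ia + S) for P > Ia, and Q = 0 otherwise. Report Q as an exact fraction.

Q = 4414201/930300 in ≈ 4.745 in

Average conditions: CN = 75 (no AMC adjustment).
S = 1000/75 − 10 = 10/3 in ≈ 3.333 in
Ia = 0.2S: 0.2·3.333 = 0.667 in (exactly 2/3)
Excess rainfall: 7.670 − 0.667 = 7.003 in; P > Ia so Q > 0
Runoff Q = (P−Ia)²/(P−Ia+S) = (7.003)²/(7.003+3.333) = 4414201/930300 ≈ 4.745 in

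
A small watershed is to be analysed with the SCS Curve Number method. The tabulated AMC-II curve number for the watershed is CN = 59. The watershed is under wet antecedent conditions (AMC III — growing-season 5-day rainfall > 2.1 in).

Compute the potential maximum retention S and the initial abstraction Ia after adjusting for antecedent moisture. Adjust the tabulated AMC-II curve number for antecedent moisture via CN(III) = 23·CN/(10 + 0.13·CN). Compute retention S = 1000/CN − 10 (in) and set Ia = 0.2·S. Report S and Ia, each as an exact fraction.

S = 4100/1357 in ≈ 3.021 in; Ia = 820/1357 in ≈ 0.604 in

Wet (AMC III): CN(III) = 23·59/(10 + 0.13·59) = 1357/(1767/100) = 135700/1767 ≈ 76.797
Max retention: S = 1000/(135700/1767) − 10 = 4100/1357 in (≈ 3.021 in)
Initial abstraction Ia = S/5 = (4100/1357)/5 = 820/1357 ≈ 0.604 in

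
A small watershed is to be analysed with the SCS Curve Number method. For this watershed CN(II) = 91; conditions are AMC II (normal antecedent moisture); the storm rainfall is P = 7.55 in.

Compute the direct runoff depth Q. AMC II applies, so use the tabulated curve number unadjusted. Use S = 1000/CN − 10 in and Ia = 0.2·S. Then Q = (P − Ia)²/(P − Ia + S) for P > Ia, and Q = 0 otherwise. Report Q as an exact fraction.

CN(II) = 91; AMC II needs no correction.
S = 1000/91 − 10 = 90/91 in ≈ 0.989 in
Ia = 0.2·(90/91) = 18/91 in ≈ 0.198 in
Excess rainfall: 7.550 − 0.198 = 7.352 in; P > Ia so Q > 0
Q = (13381/1820)²/((13381/1820) + 90/91) = (179051161/3312400)/(15181/1820) = 179051161/27629420 in ≈ 6.480 in

Q = 179051161/27629420 in ≈ 6.480 in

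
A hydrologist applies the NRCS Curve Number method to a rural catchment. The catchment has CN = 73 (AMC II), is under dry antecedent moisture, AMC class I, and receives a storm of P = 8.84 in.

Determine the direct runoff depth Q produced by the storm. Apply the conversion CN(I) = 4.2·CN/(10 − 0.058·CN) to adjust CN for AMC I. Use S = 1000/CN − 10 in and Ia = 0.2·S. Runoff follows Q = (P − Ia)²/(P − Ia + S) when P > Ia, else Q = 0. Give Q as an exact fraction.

Q = 8177765761/2592443525 in ≈ 3.154 in

Adjust CN=73 to AMC I: 4.2·73/(10 − 0.058·73) → (1533/5) ÷ (2883/500) = 51100/961 ≈ 53.174
Max retention: S = 1000/(51100/961) − 10 = 4500/511 in (≈ 8.806 in)
Initial abstraction Ia = S/5 = (4500/511)/5 = 900/511 ≈ 1.761 in
Since P=8.840 > Ia=1.761: effective rainfall P−Ia = 90431/12775 in
Q = (90431/12775)²/((90431/12775) + 4500/511) = (8177765761/163200625)/(202931/12775) = 8177765761/2592443525 in ≈ 3.154 in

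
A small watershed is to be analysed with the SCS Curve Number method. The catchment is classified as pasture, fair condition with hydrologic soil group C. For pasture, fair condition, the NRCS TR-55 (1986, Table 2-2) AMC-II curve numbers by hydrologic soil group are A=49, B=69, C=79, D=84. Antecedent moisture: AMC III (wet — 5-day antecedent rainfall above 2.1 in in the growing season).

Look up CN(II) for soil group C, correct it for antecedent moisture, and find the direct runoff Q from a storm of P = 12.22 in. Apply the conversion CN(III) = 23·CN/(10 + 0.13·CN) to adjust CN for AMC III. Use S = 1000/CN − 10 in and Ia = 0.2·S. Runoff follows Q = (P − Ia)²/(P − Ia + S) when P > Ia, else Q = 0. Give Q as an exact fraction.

NRCS table: pasture, fair condition, soil group C → CN(II) = 79
CN(III) from CN(II)=79: (23·79)/(10 + 0.13·79) = 181700/2027 ≈ 89.640
S = 1000/(181700/2027) − 10 = 2100/1817 in ≈ 1.156 in
Initial abstraction Ia = S/5 = (2100/1817)/5 = 420/1817 ≈ 0.231 in
P − Ia = 12.220 − 0.231 = 1089187/90850 ≈ 11.989 in (> 0, runoff occurs)
Q = (1089187/90850)²/((1089187/90850) + 2100/1817) = (1186328320969/8253722500)/(1194187/90850) = 1186328320969/108491888950 in ≈ 10.935 in

Q = 1186328320969/108491888950 in ≈ 10.935 in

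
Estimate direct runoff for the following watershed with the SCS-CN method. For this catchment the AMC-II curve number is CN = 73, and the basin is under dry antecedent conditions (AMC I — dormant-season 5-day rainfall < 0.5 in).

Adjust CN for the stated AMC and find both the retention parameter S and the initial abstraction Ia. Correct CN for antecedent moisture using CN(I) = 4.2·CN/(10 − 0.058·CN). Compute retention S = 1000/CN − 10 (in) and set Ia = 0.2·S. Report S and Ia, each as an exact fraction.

Adjust CN=73 to AMC I: 4.2·73/(10 − 0.058·73) → (1533/5) ÷ (2883/500) = 51100/961 ≈ 53.174
Retention S: 1000/CN − 10 with CN=53.174 → S = 4500/511 ≈ 8.806 in
Ia = 0.2·(4500/511) = 900/511 in ≈ 1.761 in

S = 4500/511 in ≈ 8.806 in; Ia = 900/511 in ≈ 1.761 in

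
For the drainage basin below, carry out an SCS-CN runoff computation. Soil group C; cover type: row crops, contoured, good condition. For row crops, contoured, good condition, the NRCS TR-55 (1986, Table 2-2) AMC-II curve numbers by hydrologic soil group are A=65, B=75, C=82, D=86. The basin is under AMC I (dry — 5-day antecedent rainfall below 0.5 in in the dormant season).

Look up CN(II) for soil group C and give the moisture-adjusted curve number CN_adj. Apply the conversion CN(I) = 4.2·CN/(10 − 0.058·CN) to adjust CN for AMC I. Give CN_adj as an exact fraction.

CN_adj = 28700/437 ≈ 65.675

NRCS table: row crops, contoured, good condition, soil group C → CN(II) = 82
Adjust CN=82 to AMC I: 4.2·82/(10 − 0.058·82) → (1722/5) ÷ (1311/250) = 28700/437 ≈ 65.675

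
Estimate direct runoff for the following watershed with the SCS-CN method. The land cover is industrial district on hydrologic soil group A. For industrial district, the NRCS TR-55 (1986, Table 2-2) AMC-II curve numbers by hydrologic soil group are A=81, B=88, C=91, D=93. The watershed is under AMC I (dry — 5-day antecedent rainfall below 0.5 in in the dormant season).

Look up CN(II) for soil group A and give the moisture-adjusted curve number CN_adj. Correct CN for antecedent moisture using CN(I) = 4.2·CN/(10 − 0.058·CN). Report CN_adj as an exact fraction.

CN_adj = 170100/2651 ≈ 64.164

NRCS table: industrial district, soil group A → CN(II) = 81
Dry (AMC I): CN(I) = 4.2·81/(10 − 0.058·81) = (1701/5)/(2651/500) = 170100/2651 ≈ 64.164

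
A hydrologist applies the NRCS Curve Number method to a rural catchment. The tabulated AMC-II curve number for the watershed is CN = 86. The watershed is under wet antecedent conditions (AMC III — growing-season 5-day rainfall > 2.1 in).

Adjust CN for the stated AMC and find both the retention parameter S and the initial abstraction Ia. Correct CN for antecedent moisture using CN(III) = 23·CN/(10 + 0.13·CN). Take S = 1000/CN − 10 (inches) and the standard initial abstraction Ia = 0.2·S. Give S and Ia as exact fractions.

CN(III) from CN(II)=86: (23·86)/(10 + 0.13·86) = 98900/1059 ≈ 93.390
S = 1000/(98900/1059) − 10 = 700/989 in ≈ 0.708 in
Ia = 0.2S: 0.2·0.708 = 0.142 in (exactly 140/989)

S = 700/989 in ≈ 0.708 in; Ia = 140/989 in ≈ 0.142 in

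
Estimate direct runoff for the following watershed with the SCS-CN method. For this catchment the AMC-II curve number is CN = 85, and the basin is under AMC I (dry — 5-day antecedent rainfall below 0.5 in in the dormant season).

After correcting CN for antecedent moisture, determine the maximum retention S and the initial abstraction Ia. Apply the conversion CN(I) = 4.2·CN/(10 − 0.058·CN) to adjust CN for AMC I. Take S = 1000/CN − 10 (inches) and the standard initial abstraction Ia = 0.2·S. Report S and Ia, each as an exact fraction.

CN(I) from CN(II)=85: (4.2·85)/(10 − 0.058·85) = 11900/169 ≈ 70.414
Max retention: S = 1000/(11900/169) − 10 = 500/119 in (≈ 4.202 in)
Ia = 0.2·(500/119) = 100/119 in ≈ 0.840 in

S = 500/119 in ≈ 4.202 in; Ia = 100/119 in ≈ 0.840 in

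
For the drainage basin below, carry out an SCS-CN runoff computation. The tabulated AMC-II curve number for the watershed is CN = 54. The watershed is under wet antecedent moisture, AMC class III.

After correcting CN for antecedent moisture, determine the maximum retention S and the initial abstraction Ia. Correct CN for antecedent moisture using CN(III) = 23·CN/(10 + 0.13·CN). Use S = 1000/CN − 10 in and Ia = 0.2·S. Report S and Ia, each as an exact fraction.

CN(III) from CN(II)=54: (23·54)/(10 + 0.13·54) = 2700/37 ≈ 72.973
Max retention: S = 1000/(2700/37) − 10 = 100/27 in (≈ 3.704 in)
Initial abstraction Ia = S/5 = (100/27)/5 = 20/27 ≈ 0.741 in

S = 100/27 in ≈ 3.704 in; Ia = 20/27 in ≈ 0.741 in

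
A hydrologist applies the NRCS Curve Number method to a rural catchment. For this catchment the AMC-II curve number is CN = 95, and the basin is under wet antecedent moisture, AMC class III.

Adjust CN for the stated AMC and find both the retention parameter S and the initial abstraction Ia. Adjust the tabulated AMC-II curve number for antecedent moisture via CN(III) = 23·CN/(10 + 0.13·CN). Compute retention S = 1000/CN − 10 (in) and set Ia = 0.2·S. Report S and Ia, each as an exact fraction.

Wet (AMC III): CN(III) = 23·95/(10 + 0.13·95) = 2185/(447/20) = 43700/447 ≈ 97.763
Max retention: S = 1000/(43700/447) − 10 = 100/437 in (≈ 0.229 in)
Ia = 0.2·(100/437) = 20/437 in ≈ 0.046 in

S = 100/437 in ≈ 0.229 in; Ia = 20/437 in ≈ 0.046 in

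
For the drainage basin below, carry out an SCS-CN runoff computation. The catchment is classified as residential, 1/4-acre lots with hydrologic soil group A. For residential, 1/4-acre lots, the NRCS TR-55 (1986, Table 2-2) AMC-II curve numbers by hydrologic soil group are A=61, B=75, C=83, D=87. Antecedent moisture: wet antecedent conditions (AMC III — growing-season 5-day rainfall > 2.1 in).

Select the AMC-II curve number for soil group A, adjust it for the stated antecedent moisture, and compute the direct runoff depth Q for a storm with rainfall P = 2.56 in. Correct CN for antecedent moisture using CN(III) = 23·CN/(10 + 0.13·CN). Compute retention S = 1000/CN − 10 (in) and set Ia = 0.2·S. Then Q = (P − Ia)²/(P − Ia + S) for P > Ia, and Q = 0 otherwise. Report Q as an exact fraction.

NRCS table: residential, 1/4-acre lots, soil group A → CN(II) = 61
Wet (AMC III): CN(III) = 23·61/(10 + 0.13·61) = 1403/(1793/100) = 140300/1793 ≈ 78.249
Retention S: 1000/CN − 10 with CN=78.249 → S = 3900/1403 ≈ 2.780 in
Ia = 0.2S: 0.2·2.780 = 0.556 in (exactly 780/1403)
P − Ia = 2.560 − 0.556 = 70292/35075 ≈ 2.004 in (> 0, runoff occurs)
Q: (70292/35075)² ÷ (167792/35075) = 308810329/367831525 in (≈ 0.840 in)

Q = 308810329/367831525 in ≈ 0.840 in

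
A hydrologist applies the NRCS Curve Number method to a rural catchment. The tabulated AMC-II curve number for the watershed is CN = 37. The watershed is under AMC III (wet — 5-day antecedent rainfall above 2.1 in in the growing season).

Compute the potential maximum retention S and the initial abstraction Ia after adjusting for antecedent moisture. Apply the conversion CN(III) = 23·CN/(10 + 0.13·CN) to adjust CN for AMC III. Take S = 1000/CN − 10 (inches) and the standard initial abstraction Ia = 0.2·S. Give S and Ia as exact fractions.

S = 6300/851 in ≈ 7.403 in; Ia = 1260/851 in ≈ 1.481 in

CN(III) from CN(II)=37: (23·37)/(10 + 0.13·37) = 85100/1481 ≈ 57.461
S = 1000/(85100/1481) − 10 = 6300/851 in ≈ 7.403 in
Ia = 0.2S: 0.2·7.403 = 1.481 in (exactly 1260/851)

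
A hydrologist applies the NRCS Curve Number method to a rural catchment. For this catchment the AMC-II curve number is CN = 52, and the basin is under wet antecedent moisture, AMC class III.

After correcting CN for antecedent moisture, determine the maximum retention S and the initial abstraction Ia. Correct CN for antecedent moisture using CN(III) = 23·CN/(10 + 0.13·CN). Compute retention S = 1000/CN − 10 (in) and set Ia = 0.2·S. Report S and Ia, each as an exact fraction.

S = 1200/299 in ≈ 4.013 in; Ia = 240/299 in ≈ 0.803 in

Adjust CN=52 to AMC III: 23·52/(10 + 0.13·52) → 1196 ÷ (419/25) = 29900/419 ≈ 71.360
Retention S: 1000/CN − 10 with CN=71.360 → S = 1200/299 ≈ 4.013 in
Ia = 0.2·(1200/299) = 240/299 in ≈ 0.803 in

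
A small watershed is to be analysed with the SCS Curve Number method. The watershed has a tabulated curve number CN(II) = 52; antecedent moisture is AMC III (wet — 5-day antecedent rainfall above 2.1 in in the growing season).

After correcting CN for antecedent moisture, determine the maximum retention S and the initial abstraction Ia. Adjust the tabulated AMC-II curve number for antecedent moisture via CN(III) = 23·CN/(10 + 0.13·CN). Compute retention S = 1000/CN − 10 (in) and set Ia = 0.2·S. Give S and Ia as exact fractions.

S = 1200/299 in ≈ 4.013 in; Ia = 240/299 in ≈ 0.803 in

CN(III) from CN(II)=52: (23·52)/(10 + 0.13·52) = 29900/419 ≈ 71.360
Retention S: 1000/CN − 10 with CN=71.360 → S = 1200/299 ≈ 4.013 in
Ia = 0.2S: 0.2·4.013 = 0.803 in (exactly 240/299)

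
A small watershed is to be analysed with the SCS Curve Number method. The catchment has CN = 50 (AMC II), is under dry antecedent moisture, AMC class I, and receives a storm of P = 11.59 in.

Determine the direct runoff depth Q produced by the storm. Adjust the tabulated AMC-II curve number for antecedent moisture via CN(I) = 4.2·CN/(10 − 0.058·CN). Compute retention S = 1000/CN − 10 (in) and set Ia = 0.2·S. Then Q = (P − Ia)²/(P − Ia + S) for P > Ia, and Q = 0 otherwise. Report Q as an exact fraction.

Dry (AMC I): CN(I) = 4.2·50/(10 − 0.058·50) = 210/(71/10) = 2100/71 ≈ 29.577
S = 1000/(2100/71) − 10 = 500/21 in ≈ 23.810 in
Ia = 0.2S: 0.2·23.810 = 4.762 in (exactly 100/21)
Since P=11.590 > Ia=4.762: effective rainfall P−Ia = 14339/2100 in
Q: (14339/2100)² ÷ (64339/2100) = 205606921/135111900 in (≈ 1.522 in)

Q = 205606921/135111900 in ≈ 1.522 in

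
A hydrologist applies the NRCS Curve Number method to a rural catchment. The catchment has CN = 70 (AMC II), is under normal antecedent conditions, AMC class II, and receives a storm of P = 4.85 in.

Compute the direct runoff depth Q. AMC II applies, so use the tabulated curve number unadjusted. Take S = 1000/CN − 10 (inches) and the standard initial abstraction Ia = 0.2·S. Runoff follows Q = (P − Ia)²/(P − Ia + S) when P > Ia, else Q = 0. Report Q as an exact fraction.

Q = 312481/162260 in ≈ 1.926 in

Average conditions: CN = 70 (no AMC adjustment).
Retention S: 1000/CN − 10 with CN=70.000 → S = 30/7 ≈ 4.286 in
Initial abstraction Ia = S/5 = (30/7)/5 = 6/7 ≈ 0.857 in
Excess rainfall: 4.850 − 0.857 = 3.993 in; P > Ia so Q > 0
Q: (559/140)² ÷ (1159/140) = 312481/162260 in (≈ 1.926 in)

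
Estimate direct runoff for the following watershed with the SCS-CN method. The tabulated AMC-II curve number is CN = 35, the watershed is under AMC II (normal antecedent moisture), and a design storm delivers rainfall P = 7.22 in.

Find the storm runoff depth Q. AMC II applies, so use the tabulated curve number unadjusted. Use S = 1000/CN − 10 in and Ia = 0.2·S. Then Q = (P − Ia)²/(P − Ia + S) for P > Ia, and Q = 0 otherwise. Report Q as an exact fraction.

CN(II) = 35; AMC II needs no correction.
Retention S: 1000/CN − 10 with CN=35.000 → S = 130/7 ≈ 18.571 in
Ia = 0.2·(130/7) = 26/7 in ≈ 3.714 in
Excess rainfall: 7.220 − 3.714 = 3.506 in; P > Ia so Q > 0
Runoff Q = (P−Ia)²/(P−Ia+S) = (3.506)²/(3.506+18.571) = 1505529/2704450 ≈ 0.557 in

Q = 1505529/2704450 in ≈ 0.557 in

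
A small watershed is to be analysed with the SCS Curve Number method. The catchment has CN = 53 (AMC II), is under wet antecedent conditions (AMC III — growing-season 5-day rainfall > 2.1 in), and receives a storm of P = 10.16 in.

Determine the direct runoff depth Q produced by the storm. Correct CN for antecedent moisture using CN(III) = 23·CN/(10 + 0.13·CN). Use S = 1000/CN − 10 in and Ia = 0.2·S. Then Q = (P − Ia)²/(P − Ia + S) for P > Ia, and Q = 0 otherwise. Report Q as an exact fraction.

Q = 40934043938/6150251175 in ≈ 6.656 in

Wet (AMC III): CN(III) = 23·53/(10 + 0.13·53) = 1219/(1689/100) = 121900/1689 ≈ 72.173
S = 1000/(121900/1689) − 10 = 4700/1219 in ≈ 3.856 in
Ia = 0.2S: 0.2·3.856 = 0.771 in (exactly 940/1219)
Since P=10.160 > Ia=0.771: effective rainfall P−Ia = 286126/30475 in
Q = (286126/30475)²/((286126/30475) + 4700/1219) = (81868087876/928725625)/(403626/30475) = 40934043938/6150251175 in ≈ 6.656 in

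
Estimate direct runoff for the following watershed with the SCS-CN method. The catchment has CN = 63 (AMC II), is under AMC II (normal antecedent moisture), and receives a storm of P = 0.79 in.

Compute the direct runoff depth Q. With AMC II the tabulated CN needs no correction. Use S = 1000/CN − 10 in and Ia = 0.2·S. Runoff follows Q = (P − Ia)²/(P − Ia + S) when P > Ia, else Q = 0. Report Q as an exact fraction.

Average conditions: CN = 63 (no AMC adjustment).
Retention S: 1000/CN − 10 with CN=63.000 → S = 370/63 ≈ 5.873 in
Ia = 0.2·(370/63) = 74/63 in ≈ 1.175 in
P = 0.790 ≤ Ia = 1.175 in: entire storm abstracted, Q = 0.

Q = 0 in ≈ 0.000 in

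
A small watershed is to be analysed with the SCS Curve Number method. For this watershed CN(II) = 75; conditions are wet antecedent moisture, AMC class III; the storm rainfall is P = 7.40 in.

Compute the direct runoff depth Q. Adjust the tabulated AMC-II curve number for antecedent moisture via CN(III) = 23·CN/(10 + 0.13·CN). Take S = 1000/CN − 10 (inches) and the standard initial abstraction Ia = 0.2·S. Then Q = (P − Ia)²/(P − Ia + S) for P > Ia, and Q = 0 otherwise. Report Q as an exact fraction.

Adjust CN=75 to AMC III: 23·75/(10 + 0.13·75) → 1725 ÷ (79/4) = 6900/79 ≈ 87.342
Max retention: S = 1000/(6900/79) − 10 = 100/69 in (≈ 1.449 in)
Ia = 0.2S: 0.2·1.449 = 0.290 in (exactly 20/69)
Excess rainfall: 7.400 − 0.290 = 7.110 in; P > Ia so Q > 0
Q = (2453/345)²/((2453/345) + 100/69) = (6017209/119025)/(2953/345) = 6017209/1018785 in ≈ 5.906 in

Q = 6017209/1018785 in ≈ 5.906 in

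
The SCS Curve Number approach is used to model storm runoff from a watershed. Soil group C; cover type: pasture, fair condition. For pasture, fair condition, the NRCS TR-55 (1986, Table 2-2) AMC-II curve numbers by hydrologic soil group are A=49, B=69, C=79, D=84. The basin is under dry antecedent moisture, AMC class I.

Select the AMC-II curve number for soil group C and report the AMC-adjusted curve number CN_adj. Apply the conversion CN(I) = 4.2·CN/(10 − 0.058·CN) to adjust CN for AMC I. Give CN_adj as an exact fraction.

CN_adj = 7900/129 ≈ 61.240

NRCS table: pasture, fair condition, soil group C → CN(II) = 79
Dry (AMC I): CN(I) = 4.2·79/(10 − 0.058·79) = (1659/5)/(2709/500) = 7900/129 ≈ 61.240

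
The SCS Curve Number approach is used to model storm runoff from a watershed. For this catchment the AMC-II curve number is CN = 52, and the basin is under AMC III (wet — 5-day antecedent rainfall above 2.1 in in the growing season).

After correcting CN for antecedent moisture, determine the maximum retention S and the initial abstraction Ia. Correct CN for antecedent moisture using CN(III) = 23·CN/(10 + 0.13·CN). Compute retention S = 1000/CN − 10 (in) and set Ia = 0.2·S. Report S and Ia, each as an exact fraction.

S = 1200/299 in ≈ 4.013 in; Ia = 240/299 in ≈ 0.803 in

Adjust CN=52 to AMC III: 23·52/(10 + 0.13·52) → 1196 ÷ (419/25) = 29900/419 ≈ 71.360
S = 1000/(29900/419) − 10 = 1200/299 in ≈ 4.013 in
Ia = 0.2·(1200/299) = 240/299 in ≈ 0.803 in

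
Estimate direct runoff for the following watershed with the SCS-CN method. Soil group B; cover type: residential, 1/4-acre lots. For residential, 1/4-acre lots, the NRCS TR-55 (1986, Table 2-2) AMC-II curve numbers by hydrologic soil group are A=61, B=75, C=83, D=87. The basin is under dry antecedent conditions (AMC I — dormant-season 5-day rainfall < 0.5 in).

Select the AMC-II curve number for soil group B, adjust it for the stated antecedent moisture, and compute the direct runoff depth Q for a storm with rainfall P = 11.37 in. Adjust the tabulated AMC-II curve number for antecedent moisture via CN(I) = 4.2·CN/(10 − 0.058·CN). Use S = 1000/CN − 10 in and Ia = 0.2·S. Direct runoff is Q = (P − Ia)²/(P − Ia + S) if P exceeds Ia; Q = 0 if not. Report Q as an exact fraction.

Q = 3798380161/703275300 in ≈ 5.401 in

NRCS table: residential, 1/4-acre lots, soil group B → CN(II) = 75
CN(I) from CN(II)=75: (4.2·75)/(10 − 0.058·75) = 6300/113 ≈ 55.752
Retention S: 1000/CN − 10 with CN=55.752 → S = 500/63 ≈ 7.937 in
Initial abstraction Ia = S/5 = (500/63)/5 = 100/63 ≈ 1.587 in
Excess rainfall: 11.370 − 1.587 = 9.783 in; P > Ia so Q > 0
Q: (61631/6300)² ÷ (111631/6300) = 3798380161/703275300 in (≈ 5.401 in)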